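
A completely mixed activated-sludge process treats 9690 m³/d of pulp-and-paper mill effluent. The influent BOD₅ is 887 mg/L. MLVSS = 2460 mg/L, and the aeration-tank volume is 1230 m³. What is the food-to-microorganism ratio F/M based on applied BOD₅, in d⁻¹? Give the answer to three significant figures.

F/M ≈ 2.84 d⁻¹

F/M = applied load / biomass = Q·S₀/(V·X) = 9690 × 887 / (1230 × 2460) = 2.841 d⁻¹.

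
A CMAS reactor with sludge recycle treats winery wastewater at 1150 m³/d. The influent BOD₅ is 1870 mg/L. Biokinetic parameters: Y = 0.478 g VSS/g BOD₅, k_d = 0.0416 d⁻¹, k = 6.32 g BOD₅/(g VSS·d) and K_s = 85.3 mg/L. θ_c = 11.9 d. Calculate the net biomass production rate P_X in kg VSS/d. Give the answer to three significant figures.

P_X ≈ 686 kg VSS/d

For a completely mixed reactor with recycle the Lawrence–McCarty relation gives S = K_s·(1 + k_d·θ_c) / [θ_c·(Y·k − k_d) − 1] = 85.3 × (1 + 0.0416 × 11.9) / [11.9 × (0.478 × 6.32 − 0.0416) − 1] = 127.5 / 34.45 = 3.701 mg/L.
Y_obs = Y / (1 + k_d θ_c) = 0.478 / (1 + 0.0416 × 11.9) = 0.478 / 1.495 = 0.3197.
Mass of BOD₅ removed per day: Q(S₀ − S) = 1150 × 1866 g/m³ = 2146 kg/d.
Biomass produced: P_X = Y_obs·Q·ΔS = 0.3197 × 2146 ≈ 686.2 kg VSS/d.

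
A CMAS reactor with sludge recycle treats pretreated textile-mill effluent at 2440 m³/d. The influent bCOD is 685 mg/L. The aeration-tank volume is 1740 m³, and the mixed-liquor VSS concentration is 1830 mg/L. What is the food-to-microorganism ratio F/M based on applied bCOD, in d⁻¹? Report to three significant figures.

F/M ≈ 0.525 d⁻¹

F/M = applied load / biomass = Q·S₀/(V·X) = 2440 × 685 / (1740 × 1830) = 0.5249 d⁻¹.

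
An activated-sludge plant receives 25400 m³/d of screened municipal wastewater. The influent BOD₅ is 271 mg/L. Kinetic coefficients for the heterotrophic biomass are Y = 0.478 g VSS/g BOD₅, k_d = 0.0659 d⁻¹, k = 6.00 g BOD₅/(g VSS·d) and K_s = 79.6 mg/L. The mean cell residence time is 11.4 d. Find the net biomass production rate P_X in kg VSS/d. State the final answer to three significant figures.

P_X ≈ 1850 kg VSS/d

For a completely mixed reactor with recycle the Lawrence–McCarty relation gives S = K_s·(1 + k_d·θ_c) / [θ_c·(Y·k − k_d) − 1] = 79.6 × (1 + 0.0659 × 11.4) / [11.4 × (0.478 × 6.00 − 0.0659) − 1] = 139.4 / 30.94 = 4.505 mg/L.
Observed yield with endogenous decay: Y_obs = Y / (1 + k_d·θ_c) = 0.478 / (1 + 0.0659 × 11.4) = 0.478 / 1.751 = 0.2729 g VSS/g BOD₅.
ΔS = 271 − 4.50 = 266.5 mg/L, so the substrate removal rate is 25400 × 266.5/1000 = 6769 kg BOD₅/d.
Net biomass production P_X = Y_obs × Q·(S₀ − S) = 0.2729 × 6769 = 1848 kg VSS/d.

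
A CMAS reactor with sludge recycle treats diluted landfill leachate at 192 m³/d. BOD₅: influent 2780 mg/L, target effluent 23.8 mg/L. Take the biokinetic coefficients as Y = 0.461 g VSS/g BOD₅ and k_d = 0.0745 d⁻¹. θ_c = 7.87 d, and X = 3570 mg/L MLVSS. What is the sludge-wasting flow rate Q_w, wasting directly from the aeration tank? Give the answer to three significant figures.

From the SRT design equation V = Y Q (S₀−S) θ_c / [X (1 + k_d θ_c)] = 0.461 × 192 × (2780 − 23.8) × 7.87 / [3570 × (1 + 0.0745 × 7.87)] = 1.92×10^6 / 5663 = 339.0 m³.
Wasting from the aeration tank: Q_w = V / θ_c = 339.0 / 7.87 = 43.08 m³/d.

Q_w ≈ 43.1 m³/d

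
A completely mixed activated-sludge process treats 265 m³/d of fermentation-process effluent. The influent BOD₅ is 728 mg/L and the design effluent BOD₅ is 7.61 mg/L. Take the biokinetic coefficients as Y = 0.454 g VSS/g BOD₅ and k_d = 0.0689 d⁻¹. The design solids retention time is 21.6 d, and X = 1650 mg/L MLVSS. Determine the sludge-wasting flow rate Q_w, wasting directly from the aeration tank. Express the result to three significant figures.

Q_w ≈ 21.1 m³/d

From the SRT design equation V = Y Q (S₀−S) θ_c / [X (1 + k_d θ_c)] = 0.454 × 265 × (728 − 7.61) × 21.6 / [1650 × (1 + 0.0689 × 21.6)] = 1.87×10^6 / 4106 = 456.0 m³.
With mixed-liquor wasting, θ_c = V/Q_w, so Q_w = V/θ_c = 456.0/21.6 = 21.11 m³/d.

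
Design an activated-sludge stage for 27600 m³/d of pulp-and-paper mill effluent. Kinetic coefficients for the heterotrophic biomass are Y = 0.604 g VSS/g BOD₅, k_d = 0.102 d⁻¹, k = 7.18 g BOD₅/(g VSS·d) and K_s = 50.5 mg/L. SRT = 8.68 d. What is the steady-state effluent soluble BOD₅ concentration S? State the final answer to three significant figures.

S ≈ 2.66 mg/L

Effluent substrate depends only on kinetics and SRT: S = K_s(1 + k_d θ_c) / [θ_c(Yk − k_d) − 1] = 50.5 × (1 + 0.102 × 8.68) / [8.68 × (0.604 × 7.18 − 0.102) − 1] = 95.21 / 35.76 = 2.663 mg/L.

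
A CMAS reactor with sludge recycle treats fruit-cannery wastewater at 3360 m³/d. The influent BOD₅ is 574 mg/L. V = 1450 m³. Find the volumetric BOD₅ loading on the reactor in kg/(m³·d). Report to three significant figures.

Volumetric loading L_v = Q·S₀ / V = 3360 × 574 g/m³ / 1450 m³ = 1330 g/(m³·d) = 1.330 kg BOD₅/(m³·d).

L_v ≈ 1.33 kg BOD₅/(m³·d)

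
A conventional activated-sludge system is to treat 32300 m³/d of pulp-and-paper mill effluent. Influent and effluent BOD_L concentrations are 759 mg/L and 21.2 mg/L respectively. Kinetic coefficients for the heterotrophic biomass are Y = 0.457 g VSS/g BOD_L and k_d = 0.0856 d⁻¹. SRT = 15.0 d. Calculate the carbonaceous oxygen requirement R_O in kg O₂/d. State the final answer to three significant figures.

R_O ≈ 17100 kg O₂/d

Observed yield with endogenous decay: Y_obs = Y / (1 + k_d·θ_c) = 0.457 / (1 + 0.0856 × 15.0) = 0.457 / 2.284 = 0.2001 g VSS/g BOD_L.
ΔS = 759 − 21.2 = 737.8 mg/L, so the substrate removal rate is 32300 × 737.8/1000 = 23831 kg BOD_L/d.
Net sludge production P_X = 0.2001 × 23831 = 4768 kg VSS/d.
Carbonaceous O₂ demand = substrate oxidised − cell-mass equivalent = 23831 − 1.42 × 4768 = 17060 kg O₂/d.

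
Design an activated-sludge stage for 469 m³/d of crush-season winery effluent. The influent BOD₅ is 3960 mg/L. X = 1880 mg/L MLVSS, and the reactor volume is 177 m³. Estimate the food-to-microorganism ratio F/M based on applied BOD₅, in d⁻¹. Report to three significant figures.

Food-to-microorganism ratio F/M = Q S₀ / (V X) = 469 × 3960 / (177.0 × 1880) = 5.581 d⁻¹.

F/M ≈ 5.58 d⁻¹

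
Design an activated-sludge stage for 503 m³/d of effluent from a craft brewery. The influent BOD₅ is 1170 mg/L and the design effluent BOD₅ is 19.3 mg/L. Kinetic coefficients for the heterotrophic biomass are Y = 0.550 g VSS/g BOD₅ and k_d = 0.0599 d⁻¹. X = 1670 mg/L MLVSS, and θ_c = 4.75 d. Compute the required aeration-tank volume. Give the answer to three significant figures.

Steady-state biomass mass balance: V·X·(1 + k_d·θ_c) = Y·Q·(S₀ − S)·θ_c, so V = 0.550 × 503 × (1170 − 19.3) × 4.75 / [1670 × (1 + 0.0599 × 4.75)] = 1.51×10^6 / 2145 = 704.9 m³.

V ≈ 705 m³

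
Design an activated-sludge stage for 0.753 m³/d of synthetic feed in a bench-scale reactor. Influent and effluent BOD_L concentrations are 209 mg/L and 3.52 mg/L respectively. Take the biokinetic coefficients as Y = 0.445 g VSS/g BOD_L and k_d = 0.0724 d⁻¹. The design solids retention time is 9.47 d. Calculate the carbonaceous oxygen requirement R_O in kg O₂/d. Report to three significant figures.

R_O ≈ 0.0967 kg O₂/d

The observed yield is Y_obs = Y/(1 + k_d·θ_c) = 0.445 / (1 + 0.0724 × 9.47) = 0.445 / 1.686 = 0.2640 g VSS per g BOD_L removed.
ΔS = 209 − 3.52 = 205.5 mg/L, so the substrate removal rate is 0.753 × 205.5/1000 = 0.1547 kg BOD_L/d.
Net sludge production P_X = 0.2640 × 0.1547 = 0.04085 kg VSS/d.
R_O = Q·ΔS − 1.42 P_X = 0.1547 − 0.05800 = 0.09672 kg O₂/d.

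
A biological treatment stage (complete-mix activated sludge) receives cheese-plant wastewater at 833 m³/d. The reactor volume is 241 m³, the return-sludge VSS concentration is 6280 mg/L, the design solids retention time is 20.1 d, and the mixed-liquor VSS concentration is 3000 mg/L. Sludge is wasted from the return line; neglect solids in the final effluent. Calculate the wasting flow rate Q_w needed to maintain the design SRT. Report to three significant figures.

Wasting from the return line (neglecting effluent solids): Q_w = V·X / (θ_c·X_r) = 241.0 × 3000 / (20.1 × 6280) = 5.728 m³/d.

Q_w ≈ 5.73 m³/d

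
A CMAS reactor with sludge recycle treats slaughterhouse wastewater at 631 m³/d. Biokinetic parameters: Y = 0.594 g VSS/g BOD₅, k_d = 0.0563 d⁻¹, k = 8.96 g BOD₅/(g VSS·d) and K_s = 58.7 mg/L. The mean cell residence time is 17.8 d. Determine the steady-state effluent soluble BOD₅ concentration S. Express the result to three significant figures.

S ≈ 1.27 mg/L

Effluent substrate depends only on kinetics and SRT: S = K_s(1 + k_d θ_c) / [θ_c(Yk − k_d) − 1] = 58.7 × (1 + 0.0563 × 17.8) / [17.8 × (0.594 × 8.96 − 0.0563) − 1] = 117.5 / 92.73 = 1.267 mg/L.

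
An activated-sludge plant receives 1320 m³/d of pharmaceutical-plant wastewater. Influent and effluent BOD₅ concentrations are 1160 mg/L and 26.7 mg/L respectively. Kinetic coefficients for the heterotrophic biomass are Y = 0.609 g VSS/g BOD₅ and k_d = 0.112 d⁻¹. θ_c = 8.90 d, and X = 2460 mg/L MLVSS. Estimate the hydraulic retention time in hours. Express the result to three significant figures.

From the SRT design equation V = Y Q (S₀−S) θ_c / [X (1 + k_d θ_c)] = 0.609 × 1320 × (1160 − 26.7) × 8.90 / [2460 × (1 + 0.112 × 8.90)] = 8.11×10^6 / 4912 = 1651 m³.
Hydraulic retention time τ = V/Q = 1651 / 1320 = 1.250 d = 30.01 h.

τ ≈ 30.0 h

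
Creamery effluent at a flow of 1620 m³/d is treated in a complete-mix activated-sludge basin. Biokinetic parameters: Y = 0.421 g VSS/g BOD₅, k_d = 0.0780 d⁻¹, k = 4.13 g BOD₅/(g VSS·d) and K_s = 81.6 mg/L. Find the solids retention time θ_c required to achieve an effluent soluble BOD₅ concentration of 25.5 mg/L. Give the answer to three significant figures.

θ_c ≈ 2.98 d

At the target effluent, Y k S/(K_s+S) = 0.421×4.13×25.5/107.1 = 0.4140 d⁻¹.
1/θ_c = 0.4140 − 0.0780 = 0.3360 d⁻¹, so θ_c = 2.976 d.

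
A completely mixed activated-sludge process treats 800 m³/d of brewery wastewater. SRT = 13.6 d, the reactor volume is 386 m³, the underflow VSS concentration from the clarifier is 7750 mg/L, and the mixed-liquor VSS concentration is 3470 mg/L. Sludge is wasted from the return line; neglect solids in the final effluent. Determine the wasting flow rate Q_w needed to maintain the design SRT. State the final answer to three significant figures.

θ_c = V·X/(Q_w·X_r) when wasting from the recycle, so Q_w = V·X/(θ_c·X_r) = 386.0 × 3470 / (13.6 × 7750) = 12.71 m³/d.

Q_w ≈ 12.7 m³/d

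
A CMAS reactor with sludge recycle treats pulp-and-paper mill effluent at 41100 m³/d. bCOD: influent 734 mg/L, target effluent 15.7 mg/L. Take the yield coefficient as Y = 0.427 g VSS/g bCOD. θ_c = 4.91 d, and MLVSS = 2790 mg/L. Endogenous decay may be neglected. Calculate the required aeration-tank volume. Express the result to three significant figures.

V ≈ 22200 m³

V·X = Y·Q·ΔS·θ_c gives V = 0.427 × 41100 × (734 − 15.7) × 4.91 / 2790 = 22185 m³.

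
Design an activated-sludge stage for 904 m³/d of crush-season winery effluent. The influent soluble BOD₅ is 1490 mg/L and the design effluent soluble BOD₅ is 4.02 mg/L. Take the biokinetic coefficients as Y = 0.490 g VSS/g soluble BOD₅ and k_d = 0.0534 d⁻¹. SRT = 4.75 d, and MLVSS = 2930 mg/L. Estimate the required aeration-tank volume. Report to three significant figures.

From the SRT design equation V = Y Q (S₀−S) θ_c / [X (1 + k_d θ_c)] = 0.490 × 904 × (1490 − 4.02) × 4.75 / [2930 × (1 + 0.0534 × 4.75)] = 3.13×10^6 / 3673 = 851.2 m³.

V ≈ 851 m³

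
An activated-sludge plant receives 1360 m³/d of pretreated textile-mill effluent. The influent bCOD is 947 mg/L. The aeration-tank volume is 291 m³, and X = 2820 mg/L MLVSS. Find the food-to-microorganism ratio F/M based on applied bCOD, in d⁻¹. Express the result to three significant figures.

F/M = applied load / biomass = Q·S₀/(V·X) = 1360 × 947 / (291.0 × 2820) = 1.569 d⁻¹.

F/M ≈ 1.57 d⁻¹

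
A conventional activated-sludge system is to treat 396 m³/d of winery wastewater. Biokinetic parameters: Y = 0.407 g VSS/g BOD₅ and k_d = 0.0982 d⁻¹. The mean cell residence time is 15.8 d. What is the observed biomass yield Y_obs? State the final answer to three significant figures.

Correct the yield for decay: Y_obs = Y/(1 + k_d θ_c) = 0.407 / (1 + 0.0982 × 15.8) = 0.407 / 2.552 = 0.1595.

Y_obs ≈ 0.160 g VSS/g BOD₅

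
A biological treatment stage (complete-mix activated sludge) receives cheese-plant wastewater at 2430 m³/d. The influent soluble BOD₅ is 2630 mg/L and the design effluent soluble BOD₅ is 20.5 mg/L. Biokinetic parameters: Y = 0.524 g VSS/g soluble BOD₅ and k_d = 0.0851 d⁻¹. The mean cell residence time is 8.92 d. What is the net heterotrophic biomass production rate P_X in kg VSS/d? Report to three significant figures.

P_X ≈ 1890 kg VSS/d

Observed yield with endogenous decay: Y_obs = Y / (1 + k_d·θ_c) = 0.524 / (1 + 0.0851 × 8.92) = 0.524 / 1.759 = 0.2979 g VSS/g soluble BOD₅.
Mass of soluble BOD₅ removed per day: Q(S₀ − S) = 2430 × 2610 g/m³ = 6341 kg/d.
P_X = Y_obs · Q(S₀ − S) = 0.2979 × 6341 = 1889 kg VSS/d.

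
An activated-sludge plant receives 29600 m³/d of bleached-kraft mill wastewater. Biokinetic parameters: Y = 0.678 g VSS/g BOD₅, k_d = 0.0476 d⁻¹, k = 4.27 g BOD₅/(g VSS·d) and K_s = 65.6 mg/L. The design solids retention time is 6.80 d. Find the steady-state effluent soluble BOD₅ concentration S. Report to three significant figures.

Effluent substrate depends only on kinetics and SRT: S = K_s(1 + k_d θ_c) / [θ_c(Yk − k_d) − 1] = 65.6 × (1 + 0.0476 × 6.80) / [6.80 × (0.678 × 4.27 − 0.0476) − 1] = 86.83 / 18.36 = 4.729 mg/L.

S ≈ 4.73 mg/L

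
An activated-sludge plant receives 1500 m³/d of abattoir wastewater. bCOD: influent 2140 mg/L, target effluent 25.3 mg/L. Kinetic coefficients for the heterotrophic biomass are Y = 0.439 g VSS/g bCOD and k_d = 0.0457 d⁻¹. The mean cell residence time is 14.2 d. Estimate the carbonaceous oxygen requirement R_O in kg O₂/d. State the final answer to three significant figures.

R_O ≈ 1970 kg O₂/d

Y_obs = Y / (1 + k_d θ_c) = 0.439 / (1 + 0.0457 × 14.2) = 0.439 / 1.649 = 0.2662.
ΔS = 2140 − 25.3 = 2115 mg/L, so the substrate removal rate is 1500 × 2115/1000 = 3172 kg bCOD/d.
P_X = Y_obs·Q·(S₀ − S) = 0.2662 × 3172 = 844.5 kg VSS/d.
R_O = Q·(S₀ − S) − 1.42·P_X = 3172 − 1.42 × 844.5 = 1973 kg O₂/d.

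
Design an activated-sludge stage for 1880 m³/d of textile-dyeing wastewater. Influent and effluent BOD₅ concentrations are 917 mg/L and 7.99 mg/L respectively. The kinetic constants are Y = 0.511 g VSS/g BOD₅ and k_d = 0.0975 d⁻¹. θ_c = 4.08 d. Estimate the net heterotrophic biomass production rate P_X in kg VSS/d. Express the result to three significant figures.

P_X ≈ 625 kg VSS/d

The observed yield is Y_obs = Y/(1 + k_d·θ_c) = 0.511 / (1 + 0.0975 × 4.08) = 0.511 / 1.398 = 0.3656 g VSS per g BOD₅ removed.
Q·(S₀ − S) = 1880 × (917 − 7.99) × 10⁻³ = 1709 kg/d removed.
Net biomass production P_X = Y_obs × Q·(S₀ − S) = 0.3656 × 1709 = 624.7 kg VSS/d.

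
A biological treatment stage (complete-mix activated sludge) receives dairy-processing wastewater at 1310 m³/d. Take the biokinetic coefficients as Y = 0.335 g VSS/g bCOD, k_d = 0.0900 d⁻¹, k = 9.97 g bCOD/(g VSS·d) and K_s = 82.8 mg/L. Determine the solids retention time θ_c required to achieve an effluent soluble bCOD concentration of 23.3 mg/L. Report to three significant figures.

θ_c ≈ 1.55 d

Specific growth rate at S = 23.3 mg/L: μ = YkS/(K_s+S) = 0.335·9.97·23.3/(82.8+23.3) = 0.7335 d⁻¹.
θ_c = 1/(μ − k_d) = 1/(0.7335 − 0.0900) = 1/0.6435 = 1.554 d.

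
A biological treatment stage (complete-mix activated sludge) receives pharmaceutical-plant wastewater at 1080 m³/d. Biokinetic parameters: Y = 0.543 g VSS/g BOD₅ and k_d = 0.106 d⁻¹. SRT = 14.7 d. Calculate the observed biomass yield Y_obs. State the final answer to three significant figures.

The observed yield is Y_obs = Y/(1 + k_d·θ_c) = 0.543 / (1 + 0.106 × 14.7) = 0.543 / 2.558 = 0.2123 g VSS per g BOD₅ removed.

Y_obs ≈ 0.212 g VSS/g BOD₅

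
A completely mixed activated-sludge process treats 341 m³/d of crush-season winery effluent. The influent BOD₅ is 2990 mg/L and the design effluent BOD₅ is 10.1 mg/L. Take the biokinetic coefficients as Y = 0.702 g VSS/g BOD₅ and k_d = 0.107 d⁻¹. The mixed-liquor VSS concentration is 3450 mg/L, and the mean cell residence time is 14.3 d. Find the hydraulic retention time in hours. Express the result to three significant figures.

Rearranging the biomass balance for a CMAS with decay, V = Y·Q·ΔS·θ_c / [X·(1+k_d θ_c)] = 0.702 × 341 × (2990 − 10.1) × 14.3 / [3450 × (1 + 0.107 × 14.3)] = 1.02×10^7 / 8729 = 1169 m³.
HRT = V/Q = 1169 m³ / 341 m³·d⁻¹ = 3.427 d × 24 = 82.25 h.

τ ≈ 82.2 h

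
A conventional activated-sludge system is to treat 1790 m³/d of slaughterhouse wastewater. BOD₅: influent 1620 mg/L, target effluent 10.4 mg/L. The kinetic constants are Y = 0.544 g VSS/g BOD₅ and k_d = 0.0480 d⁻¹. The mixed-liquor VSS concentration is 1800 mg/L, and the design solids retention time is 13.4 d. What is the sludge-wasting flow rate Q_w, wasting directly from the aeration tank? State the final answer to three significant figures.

Q_w ≈ 530 m³/d

From the SRT design equation V = Y Q (S₀−S) θ_c / [X (1 + k_d θ_c)] = 0.544 × 1790 × (1620 − 10.4) × 13.4 / [1800 × (1 + 0.0480 × 13.4)] = 2.1×10^7 / 2958 = 7101 m³.
For wasting at MLVSS concentration, Q_w = V/θ_c = 7101/13.4 = 529.9 m³/d.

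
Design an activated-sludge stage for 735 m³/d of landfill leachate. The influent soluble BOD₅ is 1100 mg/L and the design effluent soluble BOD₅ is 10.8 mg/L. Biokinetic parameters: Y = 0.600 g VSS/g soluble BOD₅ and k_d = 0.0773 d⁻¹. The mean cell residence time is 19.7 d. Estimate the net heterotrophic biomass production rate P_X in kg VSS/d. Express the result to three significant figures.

The observed yield is Y_obs = Y/(1 + k_d·θ_c) = 0.600 / (1 + 0.0773 × 19.7) = 0.600 / 2.523 = 0.2378 g VSS per g soluble BOD₅ removed.
Substrate removed = Q·(S₀ − S) = 735 m³/d × (1100 − 10.8) g/m³ = 8.01×10^5 g/d = 800.6 kg/d.
Net biomass production P_X = Y_obs × Q·(S₀ − S) = 0.2378 × 800.6 = 190.4 kg VSS/d.

P_X ≈ 190 kg VSS/d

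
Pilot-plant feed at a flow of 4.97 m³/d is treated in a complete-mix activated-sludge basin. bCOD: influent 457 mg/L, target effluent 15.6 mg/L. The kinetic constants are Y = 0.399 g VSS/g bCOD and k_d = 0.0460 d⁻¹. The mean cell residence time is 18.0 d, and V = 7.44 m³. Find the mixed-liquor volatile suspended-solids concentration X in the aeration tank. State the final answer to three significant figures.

X ≈ 1160 mg/L

From V·X·(1 + k_d·θ_c) = Y·Q·(S₀ − S)·θ_c: X = 0.399 × 4.97 × (457 − 15.6) × 18.0 / [7.44 × (1 + 0.0460 × 18.0)] = 1158 mg/L.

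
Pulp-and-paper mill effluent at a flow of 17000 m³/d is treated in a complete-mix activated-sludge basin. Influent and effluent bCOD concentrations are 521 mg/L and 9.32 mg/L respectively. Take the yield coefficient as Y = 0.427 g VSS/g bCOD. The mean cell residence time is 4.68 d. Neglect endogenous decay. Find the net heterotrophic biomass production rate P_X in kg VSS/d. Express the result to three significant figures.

With endogenous decay neglected, the observed yield equals the true yield: Y_obs = Y = 0.427 g VSS/g bCOD.
Q·(S₀ − S) = 17000 × (521 − 9.32) × 10⁻³ = 8699 kg/d removed.
P_X = Y_obs · Q(S₀ − S) = 0.4270 × 8699 = 3714 kg VSS/d.

P_X ≈ 3710 kg VSS/d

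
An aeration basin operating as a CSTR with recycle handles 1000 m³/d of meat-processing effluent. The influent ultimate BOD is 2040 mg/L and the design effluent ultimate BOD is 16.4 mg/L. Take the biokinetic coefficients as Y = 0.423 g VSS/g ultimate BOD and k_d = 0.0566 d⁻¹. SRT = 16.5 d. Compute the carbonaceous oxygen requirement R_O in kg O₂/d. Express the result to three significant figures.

R_O ≈ 1400 kg O₂/d

Observed yield with endogenous decay: Y_obs = Y / (1 + k_d·θ_c) = 0.423 / (1 + 0.0566 × 16.5) = 0.423 / 1.934 = 0.2187 g VSS/g ultimate BOD.
Q·(S₀ − S) = 1000 × (2040 − 16.4) × 10⁻³ = 2024 kg/d removed.
Net sludge production P_X = 0.2187 × 2024 = 442.6 kg VSS/d.
R_O = Q·(S₀ − S) − 1.42·P_X = 2024 − 1.42 × 442.6 = 1395 kg O₂/d.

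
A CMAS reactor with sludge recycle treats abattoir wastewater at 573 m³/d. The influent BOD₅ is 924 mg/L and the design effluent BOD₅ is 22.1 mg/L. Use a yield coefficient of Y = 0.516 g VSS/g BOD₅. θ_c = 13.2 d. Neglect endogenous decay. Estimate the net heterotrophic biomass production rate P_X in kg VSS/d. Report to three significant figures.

P_X ≈ 267 kg VSS/d

Since k_d ≈ 0, Y_obs = Y = 0.516 g VSS/g BOD₅.
Q·(S₀ − S) = 573 × (924 − 22.1) × 10⁻³ = 516.8 kg/d removed.
So the net sludge growth is P_X = 0.5160 × 516.8 = 266.7 kg VSS/d.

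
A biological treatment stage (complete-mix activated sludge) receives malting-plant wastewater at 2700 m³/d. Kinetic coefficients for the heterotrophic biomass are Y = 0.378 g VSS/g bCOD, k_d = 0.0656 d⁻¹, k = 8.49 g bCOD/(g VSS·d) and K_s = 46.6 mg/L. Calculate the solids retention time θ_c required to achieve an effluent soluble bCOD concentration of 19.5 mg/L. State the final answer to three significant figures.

θ_c ≈ 1.13 d

Specific growth rate at S = 19.5 mg/L: μ = YkS/(K_s+S) = 0.378·8.49·19.5/(46.6+19.5) = 0.9467 d⁻¹.
1/θ_c = 0.9467 − 0.0656 = 0.8811 d⁻¹, so θ_c = 1.135 d.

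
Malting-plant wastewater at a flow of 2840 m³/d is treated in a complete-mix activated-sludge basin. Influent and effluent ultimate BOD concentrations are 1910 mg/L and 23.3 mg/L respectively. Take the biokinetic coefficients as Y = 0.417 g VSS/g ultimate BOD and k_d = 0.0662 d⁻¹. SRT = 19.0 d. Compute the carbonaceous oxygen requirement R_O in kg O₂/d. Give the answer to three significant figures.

Observed yield with endogenous decay: Y_obs = Y / (1 + k_d·θ_c) = 0.417 / (1 + 0.0662 × 19.0) = 0.417 / 2.258 = 0.1847 g VSS/g ultimate BOD.
Q·(S₀ − S) = 2840 × (1910 − 23.3) × 10⁻³ = 5358 kg/d removed.
Biomass synthesised: P_X = Y_obs × 5358 = 989.6 kg VSS/d.
Carbonaceous O₂ demand = substrate oxidised − cell-mass equivalent = 5358 − 1.42 × 989.6 = 3953 kg O₂/d.

R_O ≈ 3950 kg O₂/d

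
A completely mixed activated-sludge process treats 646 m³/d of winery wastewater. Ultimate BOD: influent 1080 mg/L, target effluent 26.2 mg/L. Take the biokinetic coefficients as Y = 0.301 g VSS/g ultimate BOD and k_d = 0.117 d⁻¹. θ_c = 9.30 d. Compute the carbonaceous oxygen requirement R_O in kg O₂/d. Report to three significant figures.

Y_obs = Y / (1 + k_d θ_c) = 0.301 / (1 + 0.117 × 9.30) = 0.301 / 2.088 = 0.1442.
ΔS = 1080 − 26.2 = 1054 mg/L, so the substrate removal rate is 646 × 1054/1000 = 680.8 kg ultimate BOD/d.
Biomass synthesised: P_X = Y_obs × 680.8 = 98.13 kg VSS/d.
Carbonaceous O₂ demand = substrate oxidised − cell-mass equivalent = 680.8 − 1.42 × 98.13 = 541.4 kg O₂/d.

R_O ≈ 541 kg O₂/d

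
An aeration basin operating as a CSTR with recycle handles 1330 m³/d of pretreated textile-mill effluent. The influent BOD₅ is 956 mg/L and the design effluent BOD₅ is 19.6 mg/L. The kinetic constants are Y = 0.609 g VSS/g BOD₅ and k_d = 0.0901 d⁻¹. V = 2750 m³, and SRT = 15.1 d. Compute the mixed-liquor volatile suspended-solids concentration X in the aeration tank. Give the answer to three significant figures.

X = Y·Q·ΔS·θ_c / [V·(1 + k_d θ_c)] = 0.609 × 1330 × (956 − 19.6) × 15.1 / [2750 × (1 + 0.0901 × 15.1)] = 1764 mg/L.

X ≈ 1760 mg/L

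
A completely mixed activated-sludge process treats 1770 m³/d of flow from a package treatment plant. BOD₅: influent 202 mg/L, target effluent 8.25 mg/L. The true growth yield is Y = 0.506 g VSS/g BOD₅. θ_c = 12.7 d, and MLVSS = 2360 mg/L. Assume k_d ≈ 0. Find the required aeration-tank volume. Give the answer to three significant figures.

Biomass mass balance (decay neglected): V·X = Y·Q·(S₀ − S)·θ_c, so V = 0.506 × 1770 × (202 − 8.25) × 12.7 / 2360 = 933.8 m³.

V ≈ 934 m³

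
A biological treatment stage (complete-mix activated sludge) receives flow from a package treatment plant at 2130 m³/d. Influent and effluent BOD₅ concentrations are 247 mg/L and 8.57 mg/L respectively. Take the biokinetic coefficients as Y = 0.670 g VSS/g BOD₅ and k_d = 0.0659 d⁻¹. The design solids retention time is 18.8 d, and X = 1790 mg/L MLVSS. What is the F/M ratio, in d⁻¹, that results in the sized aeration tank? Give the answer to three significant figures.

F/M ≈ 0.184 d⁻¹

From the SRT design equation V = Y Q (S₀−S) θ_c / [X (1 + k_d θ_c)] = 0.670 × 2130 × (247 − 8.57) × 18.8 / [1790 × (1 + 0.0659 × 18.8)] = 6.4×10^6 / 4008 = 1596 m³.
F/M = applied load / biomass = Q·S₀/(V·X) = 2130 × 247 / (1596 × 1790) = 0.1841 d⁻¹.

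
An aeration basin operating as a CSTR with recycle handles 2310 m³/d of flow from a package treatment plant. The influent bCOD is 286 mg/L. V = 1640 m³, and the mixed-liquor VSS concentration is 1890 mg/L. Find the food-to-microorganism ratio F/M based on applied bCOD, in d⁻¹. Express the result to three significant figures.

F/M = applied load / biomass = Q·S₀/(V·X) = 2310 × 286 / (1640 × 1890) = 0.2131 d⁻¹.

F/M ≈ 0.213 d⁻¹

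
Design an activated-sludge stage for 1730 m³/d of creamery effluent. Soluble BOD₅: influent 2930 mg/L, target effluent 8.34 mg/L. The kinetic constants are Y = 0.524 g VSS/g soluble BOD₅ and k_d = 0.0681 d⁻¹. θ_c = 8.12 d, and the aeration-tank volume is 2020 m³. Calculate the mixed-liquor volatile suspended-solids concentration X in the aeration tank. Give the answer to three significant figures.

X ≈ 6860 mg/L

X = Y·Q·ΔS·θ_c / [V·(1 + k_d θ_c)] = 0.524 × 1730 × (2930 − 8.34) × 8.12 / [2020 × (1 + 0.0681 × 8.12)] = 6856 mg/L.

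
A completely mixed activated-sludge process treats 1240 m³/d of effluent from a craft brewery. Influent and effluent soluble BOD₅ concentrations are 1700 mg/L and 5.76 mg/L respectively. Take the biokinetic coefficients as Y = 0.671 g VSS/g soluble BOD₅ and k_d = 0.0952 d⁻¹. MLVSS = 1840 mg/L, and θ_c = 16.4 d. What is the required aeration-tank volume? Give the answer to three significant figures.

V ≈ 4910 m³

Steady-state biomass mass balance: V·X·(1 + k_d·θ_c) = Y·Q·(S₀ − S)·θ_c, so V = 0.671 × 1240 × (1700 − 5.76) × 16.4 / [1840 × (1 + 0.0952 × 16.4)] = 2.31×10^7 / 4713 = 4906 m³.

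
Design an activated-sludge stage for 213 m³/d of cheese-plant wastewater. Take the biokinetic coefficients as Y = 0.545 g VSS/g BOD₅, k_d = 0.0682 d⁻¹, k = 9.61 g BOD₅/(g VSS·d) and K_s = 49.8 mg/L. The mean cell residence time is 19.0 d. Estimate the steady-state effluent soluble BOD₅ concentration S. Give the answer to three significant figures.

S ≈ 1.18 mg/L

For a completely mixed reactor with recycle the Lawrence–McCarty relation gives S = K_s·(1 + k_d·θ_c) / [θ_c·(Y·k − k_d) − 1] = 49.8 × (1 + 0.0682 × 19.0) / [19.0 × (0.545 × 9.61 − 0.0682) − 1] = 114.3 / 97.22 = 1.176 mg/L.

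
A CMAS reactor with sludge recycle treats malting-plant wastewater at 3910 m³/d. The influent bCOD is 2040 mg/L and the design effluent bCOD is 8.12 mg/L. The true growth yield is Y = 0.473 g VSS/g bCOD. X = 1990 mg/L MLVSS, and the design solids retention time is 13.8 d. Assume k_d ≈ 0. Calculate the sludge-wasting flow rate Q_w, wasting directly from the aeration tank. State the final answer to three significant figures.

V·X = Y·Q·ΔS·θ_c gives V = 0.473 × 3910 × (2040 − 8.12) × 13.8 / 1990 = 26059 m³.
With mixed-liquor wasting, θ_c = V/Q_w, so Q_w = V/θ_c = 26059/13.8 = 1888 m³/d.

Q_w ≈ 1890 m³/d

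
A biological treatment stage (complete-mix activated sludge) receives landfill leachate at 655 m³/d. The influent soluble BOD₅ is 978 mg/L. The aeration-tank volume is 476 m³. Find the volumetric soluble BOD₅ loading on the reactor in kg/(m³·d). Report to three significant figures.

L_v ≈ 1.35 kg soluble BOD₅/(m³·d)

Volumetric loading L_v = Q·S₀ / V = 655 × 978 g/m³ / 476.0 m³ = 1346 g/(m³·d) = 1.346 kg soluble BOD₅/(m³·d).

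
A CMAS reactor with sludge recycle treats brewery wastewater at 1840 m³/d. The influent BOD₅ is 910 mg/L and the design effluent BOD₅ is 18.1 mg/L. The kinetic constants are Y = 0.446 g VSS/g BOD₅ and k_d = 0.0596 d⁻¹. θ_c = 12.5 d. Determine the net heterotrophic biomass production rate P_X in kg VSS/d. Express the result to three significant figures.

P_X ≈ 419 kg VSS/d

The observed yield is Y_obs = Y/(1 + k_d·θ_c) = 0.446 / (1 + 0.0596 × 12.5) = 0.446 / 1.745 = 0.2556 g VSS per g BOD₅ removed.
Q·(S₀ − S) = 1840 × (910 − 18.1) × 10⁻³ = 1641 kg/d removed.
Biomass produced: P_X = Y_obs·Q·ΔS = 0.2556 × 1641 ≈ 419.4 kg VSS/d.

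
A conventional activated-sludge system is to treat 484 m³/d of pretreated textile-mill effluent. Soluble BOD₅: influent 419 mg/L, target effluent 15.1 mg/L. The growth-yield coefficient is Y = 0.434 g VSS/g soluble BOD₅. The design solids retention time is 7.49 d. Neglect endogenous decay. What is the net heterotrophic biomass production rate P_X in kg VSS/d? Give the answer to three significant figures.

With endogenous decay neglected, the observed yield equals the true yield: Y_obs = Y = 0.434 g VSS/g soluble BOD₅.
ΔS = 419 − 15.1 = 403.9 mg/L, so the substrate removal rate is 484 × 403.9/1000 = 195.5 kg soluble BOD₅/d.
Net biomass production P_X = Y_obs × Q·(S₀ − S) = 0.4340 × 195.5 = 84.84 kg VSS/d.

P_X ≈ 84.8 kg VSS/d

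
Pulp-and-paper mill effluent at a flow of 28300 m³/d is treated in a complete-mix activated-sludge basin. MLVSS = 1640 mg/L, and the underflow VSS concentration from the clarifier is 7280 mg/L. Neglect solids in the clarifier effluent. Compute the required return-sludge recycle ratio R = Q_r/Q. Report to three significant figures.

R ≈ 0.291

Solids balance on the clarifier gives (1+R)X = R·X_r, so R = X/(X_r − X) = 1640 / (7280 − 1640) = 0.2908.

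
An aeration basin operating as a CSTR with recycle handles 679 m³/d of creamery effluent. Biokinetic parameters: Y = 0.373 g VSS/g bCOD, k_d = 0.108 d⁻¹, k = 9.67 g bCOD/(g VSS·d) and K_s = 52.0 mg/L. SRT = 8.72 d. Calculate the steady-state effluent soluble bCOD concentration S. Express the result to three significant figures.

For a completely mixed reactor with recycle the Lawrence–McCarty relation gives S = K_s·(1 + k_d·θ_c) / [θ_c·(Y·k − k_d) − 1] = 52.0 × (1 + 0.108 × 8.72) / [8.72 × (0.373 × 9.67 − 0.108) − 1] = 101.0 / 29.51 = 3.422 mg/L.

S ≈ 3.42 mg/L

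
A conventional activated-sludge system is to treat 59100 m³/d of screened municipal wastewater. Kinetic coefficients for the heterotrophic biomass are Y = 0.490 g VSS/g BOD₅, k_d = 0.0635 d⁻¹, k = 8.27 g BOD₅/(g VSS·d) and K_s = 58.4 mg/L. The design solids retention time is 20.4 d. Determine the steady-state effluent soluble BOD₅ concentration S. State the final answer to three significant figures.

S ≈ 1.67 mg/L

From the Monod/SRT balance for a CMAS, S = K_s·(1+k_d θ_c)/[θ_c·(Y k − k_d) − 1] = 58.4 × (1 + 0.0635 × 20.4) / [20.4 × (0.490 × 8.27 − 0.0635) − 1] = 134.1 / 80.37 = 1.668 mg/L.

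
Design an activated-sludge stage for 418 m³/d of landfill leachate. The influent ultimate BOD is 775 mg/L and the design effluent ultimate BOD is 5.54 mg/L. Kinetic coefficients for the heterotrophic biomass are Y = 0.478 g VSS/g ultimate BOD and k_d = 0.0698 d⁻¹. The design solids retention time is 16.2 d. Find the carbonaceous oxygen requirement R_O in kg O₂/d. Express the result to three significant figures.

Correct the yield for decay: Y_obs = Y/(1 + k_d θ_c) = 0.478 / (1 + 0.0698 × 16.2) = 0.478 / 2.131 = 0.2243.
ΔS = 775 − 5.54 = 769.5 mg/L, so the substrate removal rate is 418 × 769.5/1000 = 321.6 kg ultimate BOD/d.
Net sludge production P_X = 0.2243 × 321.6 = 72.15 kg VSS/d.
R_O = Q·(S₀ − S) − 1.42·P_X = 321.6 − 1.42 × 72.15 = 219.2 kg O₂/d.

R_O ≈ 219 kg O₂/d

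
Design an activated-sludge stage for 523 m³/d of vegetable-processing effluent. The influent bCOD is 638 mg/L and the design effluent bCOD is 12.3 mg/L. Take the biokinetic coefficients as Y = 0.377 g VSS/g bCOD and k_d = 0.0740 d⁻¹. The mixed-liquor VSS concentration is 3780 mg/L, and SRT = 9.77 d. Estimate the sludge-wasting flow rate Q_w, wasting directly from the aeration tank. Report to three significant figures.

Steady-state biomass mass balance: V·X·(1 + k_d·θ_c) = Y·Q·(S₀ − S)·θ_c, so V = 0.377 × 523 × (638 − 12.3) × 9.77 / [3780 × (1 + 0.0740 × 9.77)] = 1.21×10^6 / 6513 = 185.1 m³.
For wasting at MLVSS concentration, Q_w = V/θ_c = 185.1/9.77 = 18.94 m³/d.

Q_w ≈ 18.9 m³/d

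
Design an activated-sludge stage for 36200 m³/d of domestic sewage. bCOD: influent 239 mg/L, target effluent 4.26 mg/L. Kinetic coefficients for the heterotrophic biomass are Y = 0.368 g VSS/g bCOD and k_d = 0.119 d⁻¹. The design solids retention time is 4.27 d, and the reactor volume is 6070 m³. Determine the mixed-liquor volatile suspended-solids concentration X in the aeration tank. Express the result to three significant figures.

From V·X·(1 + k_d·θ_c) = Y·Q·(S₀ − S)·θ_c: X = 0.368 × 36200 × (239 − 4.26) × 4.27 / [6070 × (1 + 0.119 × 4.27)] = 1459 mg/L.

X ≈ 1460 mg/L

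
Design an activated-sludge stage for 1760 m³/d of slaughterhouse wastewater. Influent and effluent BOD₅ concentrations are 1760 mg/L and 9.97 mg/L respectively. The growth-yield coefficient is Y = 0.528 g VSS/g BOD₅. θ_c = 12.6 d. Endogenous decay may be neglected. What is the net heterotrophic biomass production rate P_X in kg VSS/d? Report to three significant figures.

P_X ≈ 1630 kg VSS/d

With endogenous decay neglected, the observed yield equals the true yield: Y_obs = Y = 0.528 g VSS/g BOD₅.
Q·(S₀ − S) = 1760 × (1760 − 9.97) × 10⁻³ = 3080 kg/d removed.
P_X = Y_obs · Q(S₀ − S) = 0.5280 × 3080 = 1626 kg VSS/d.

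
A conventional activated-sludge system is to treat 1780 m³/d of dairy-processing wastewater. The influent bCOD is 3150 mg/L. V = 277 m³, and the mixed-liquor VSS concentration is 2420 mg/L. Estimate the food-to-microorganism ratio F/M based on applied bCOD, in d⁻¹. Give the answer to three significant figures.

F/M ≈ 8.36 d⁻¹

F/M = Q·S₀ / (V·X) = 1780 × 3150 / (277.0 × 2420) = 8.364 g bCOD·(g VSS·d)⁻¹.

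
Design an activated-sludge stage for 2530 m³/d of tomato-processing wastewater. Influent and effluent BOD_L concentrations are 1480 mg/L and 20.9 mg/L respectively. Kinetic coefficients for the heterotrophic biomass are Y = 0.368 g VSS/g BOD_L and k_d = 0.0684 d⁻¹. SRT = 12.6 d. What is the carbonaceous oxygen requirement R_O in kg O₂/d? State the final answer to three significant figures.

R_O ≈ 2660 kg O₂/d

Observed yield with endogenous decay: Y_obs = Y / (1 + k_d·θ_c) = 0.368 / (1 + 0.0684 × 12.6) = 0.368 / 1.862 = 0.1977 g VSS/g BOD_L.
Q·(S₀ − S) = 2530 × (1480 − 20.9) × 10⁻³ = 3692 kg/d removed.
P_X = Y_obs·Q·(S₀ − S) = 0.1977 × 3692 = 729.6 kg VSS/d.
R_O = Q·ΔS − 1.42 P_X = 3692 − 1036 = 2655 kg O₂/d.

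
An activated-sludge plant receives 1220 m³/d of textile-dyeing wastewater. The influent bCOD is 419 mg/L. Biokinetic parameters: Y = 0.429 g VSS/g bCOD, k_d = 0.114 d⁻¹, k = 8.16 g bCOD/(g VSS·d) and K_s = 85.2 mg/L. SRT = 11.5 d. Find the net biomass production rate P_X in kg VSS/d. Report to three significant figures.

P_X ≈ 93.7 kg VSS/d

For a completely mixed reactor with recycle the Lawrence–McCarty relation gives S = K_s·(1 + k_d·θ_c) / [θ_c·(Y·k − k_d) − 1] = 85.2 × (1 + 0.114 × 11.5) / [11.5 × (0.429 × 8.16 − 0.114) − 1] = 196.9 / 37.95 = 5.189 mg/L.
Observed yield with endogenous decay: Y_obs = Y / (1 + k_d·θ_c) = 0.429 / (1 + 0.114 × 11.5) = 0.429 / 2.311 = 0.1856 g VSS/g bCOD.
Q·(S₀ − S) = 1220 × (419 − 5.19) × 10⁻³ = 504.8 kg/d removed.
Biomass produced: P_X = Y_obs·Q·ΔS = 0.1856 × 504.8 ≈ 93.72 kg VSS/d.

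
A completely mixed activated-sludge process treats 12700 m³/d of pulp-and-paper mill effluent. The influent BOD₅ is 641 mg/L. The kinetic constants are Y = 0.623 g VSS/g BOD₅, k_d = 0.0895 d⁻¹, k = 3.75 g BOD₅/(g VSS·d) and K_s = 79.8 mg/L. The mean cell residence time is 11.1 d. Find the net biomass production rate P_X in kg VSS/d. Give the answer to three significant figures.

From the Monod/SRT balance for a CMAS, S = K_s·(1+k_d θ_c)/[θ_c·(Y k − k_d) − 1] = 79.8 × (1 + 0.0895 × 11.1) / [11.1 × (0.623 × 3.75 − 0.0895) − 1] = 159.1 / 23.94 = 6.645 mg/L.
Y_obs = Y / (1 + k_d θ_c) = 0.623 / (1 + 0.0895 × 11.1) = 0.623 / 1.993 = 0.3125.
Q·(S₀ − S) = 12700 × (641 − 6.65) × 10⁻³ = 8056 kg/d removed.
Biomass produced: P_X = Y_obs·Q·ΔS = 0.3125 × 8056 ≈ 2518 kg VSS/d.

P_X ≈ 2520 kg VSS/d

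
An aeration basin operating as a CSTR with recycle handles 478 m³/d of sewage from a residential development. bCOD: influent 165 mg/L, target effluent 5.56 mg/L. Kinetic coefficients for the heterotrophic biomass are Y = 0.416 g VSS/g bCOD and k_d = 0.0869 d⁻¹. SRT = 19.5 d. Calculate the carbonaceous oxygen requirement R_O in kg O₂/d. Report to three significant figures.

Correct the yield for decay: Y_obs = Y/(1 + k_d θ_c) = 0.416 / (1 + 0.0869 × 19.5) = 0.416 / 2.695 = 0.1544.
ΔS = 165 − 5.56 = 159.4 mg/L, so the substrate removal rate is 478 × 159.4/1000 = 76.21 kg bCOD/d.
Net sludge production P_X = 0.1544 × 76.21 = 11.77 kg VSS/d.
R_O = Q·(S₀ − S) − 1.42·P_X = 76.21 − 1.42 × 11.77 = 59.50 kg O₂/d.

R_O ≈ 59.5 kg O₂/d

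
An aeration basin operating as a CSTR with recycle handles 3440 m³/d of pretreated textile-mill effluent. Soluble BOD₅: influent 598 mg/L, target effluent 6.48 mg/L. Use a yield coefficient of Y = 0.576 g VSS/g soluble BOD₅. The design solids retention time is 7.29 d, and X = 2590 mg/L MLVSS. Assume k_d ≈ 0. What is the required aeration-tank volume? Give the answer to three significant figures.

V·X = Y·Q·ΔS·θ_c gives V = 0.576 × 3440 × (598 − 6.48) × 7.29 / 2590 = 3299 m³.

V ≈ 3300 m³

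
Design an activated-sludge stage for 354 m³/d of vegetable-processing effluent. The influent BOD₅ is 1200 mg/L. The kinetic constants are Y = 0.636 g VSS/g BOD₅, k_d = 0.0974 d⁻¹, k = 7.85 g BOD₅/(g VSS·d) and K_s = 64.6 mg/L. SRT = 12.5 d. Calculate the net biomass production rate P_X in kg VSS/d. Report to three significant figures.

P_X ≈ 122 kg VSS/d

Effluent substrate depends only on kinetics and SRT: S = K_s(1 + k_d θ_c) / [θ_c(Yk − k_d) − 1] = 64.6 × (1 + 0.0974 × 12.5) / [12.5 × (0.636 × 7.85 − 0.0974) − 1] = 143.3 / 60.19 = 2.380 mg/L.
The observed yield is Y_obs = Y/(1 + k_d·θ_c) = 0.636 / (1 + 0.0974 × 12.5) = 0.636 / 2.218 = 0.2868 g VSS per g BOD₅ removed.
ΔS = 1200 − 2.38 = 1198 mg/L, so the substrate removal rate is 354 × 1198/1000 = 424.0 kg BOD₅/d.
Net biomass production P_X = Y_obs × Q·(S₀ − S) = 0.2868 × 424.0 = 121.6 kg VSS/d.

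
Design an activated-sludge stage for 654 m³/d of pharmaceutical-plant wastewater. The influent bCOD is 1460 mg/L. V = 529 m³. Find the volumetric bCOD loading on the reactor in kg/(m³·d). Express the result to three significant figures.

L_v ≈ 1.80 kg bCOD/(m³·d)

Volumetric loading L_v = Q·S₀ / V = 654 × 1460 g/m³ / 529.0 m³ = 1805 g/(m³·d) = 1.805 kg bCOD/(m³·d).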